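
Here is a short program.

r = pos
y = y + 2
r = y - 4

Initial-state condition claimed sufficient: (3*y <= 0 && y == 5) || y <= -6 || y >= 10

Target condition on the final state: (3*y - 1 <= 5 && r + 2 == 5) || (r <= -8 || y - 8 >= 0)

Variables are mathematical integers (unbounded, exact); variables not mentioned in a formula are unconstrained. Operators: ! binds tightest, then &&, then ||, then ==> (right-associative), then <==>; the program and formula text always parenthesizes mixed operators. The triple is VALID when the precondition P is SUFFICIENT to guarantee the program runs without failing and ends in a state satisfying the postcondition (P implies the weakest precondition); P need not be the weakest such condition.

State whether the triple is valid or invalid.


Working backward. After the program, the postcondition (3*y - 1 <= 5 && r + 2 == 5) || (r <= -8 || y - 8 >= 0) must hold; in canonical form it is (3*y <= 6 && r == 3) || r <= -8 || y >= 8.
Before r := y - 4: (3*y <= 6 && y == 7) || y <= -4 || y >= 8
Before y := y + 2: (3*y <= 0 && y == 5) || y <= -6 || y >= 6
Before r := pos: (3*y <= 0 && y == 5) || y <= -6 || y >= 6
The weakest precondition is (3*y <= 0 && y == 5) || y <= -6 || y >= 6.
Check whether (3*y <= 0 && y == 5) || y <= -6 || y >= 10 implies it.
Every state satisfying the precondition satisfies the weakest precondition: the implication holds.
Answer: valid


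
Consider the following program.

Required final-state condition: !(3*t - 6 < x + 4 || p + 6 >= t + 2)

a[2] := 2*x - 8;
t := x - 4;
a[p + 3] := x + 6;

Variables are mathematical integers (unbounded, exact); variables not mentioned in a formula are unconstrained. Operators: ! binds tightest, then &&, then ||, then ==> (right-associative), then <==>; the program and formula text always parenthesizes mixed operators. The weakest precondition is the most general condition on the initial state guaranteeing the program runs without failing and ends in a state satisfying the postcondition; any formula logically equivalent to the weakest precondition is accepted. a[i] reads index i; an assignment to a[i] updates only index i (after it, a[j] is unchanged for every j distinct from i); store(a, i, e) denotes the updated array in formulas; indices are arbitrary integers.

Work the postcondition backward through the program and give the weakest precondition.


Working backward. After the program, the postcondition !(3*t - 6 < x + 4 || p + 6 >= t + 2) must hold; in canonical form it is !(3*t < x + 10 || p >= t - 4).
Before a[p + 3] := x + 6: !(3*t < x + 10 || p >= t - 4)
Before t := x - 4: !(2*x < 22 || p >= x - 8)
Before a[2] := 2*x - 8: !(2*x < 22 || p >= x - 8)
Answer: WP = !(2*x < 22 || p >= x - 8)


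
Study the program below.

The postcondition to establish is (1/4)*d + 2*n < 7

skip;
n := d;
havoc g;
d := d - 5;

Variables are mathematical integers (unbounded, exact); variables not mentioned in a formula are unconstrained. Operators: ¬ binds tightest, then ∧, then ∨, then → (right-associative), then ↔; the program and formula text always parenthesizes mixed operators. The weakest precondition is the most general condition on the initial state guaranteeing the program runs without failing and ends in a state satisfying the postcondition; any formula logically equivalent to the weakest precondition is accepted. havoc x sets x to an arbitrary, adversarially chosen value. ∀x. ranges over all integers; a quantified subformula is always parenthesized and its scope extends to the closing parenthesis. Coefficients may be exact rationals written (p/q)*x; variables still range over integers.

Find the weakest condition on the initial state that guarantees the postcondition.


Working backward. After the program, (1/4)*d + 2*n < 7 must hold.
Before d := d - 5: (1/4)*d + 2*n < 33/4
Before havoc g: (1/4)*d + 2*n < 33/4
Before n := d: (9/4)*d < 33/4
Before skip: (9/4)*d < 33/4
Answer: WP = (9/4)*d < 33/4


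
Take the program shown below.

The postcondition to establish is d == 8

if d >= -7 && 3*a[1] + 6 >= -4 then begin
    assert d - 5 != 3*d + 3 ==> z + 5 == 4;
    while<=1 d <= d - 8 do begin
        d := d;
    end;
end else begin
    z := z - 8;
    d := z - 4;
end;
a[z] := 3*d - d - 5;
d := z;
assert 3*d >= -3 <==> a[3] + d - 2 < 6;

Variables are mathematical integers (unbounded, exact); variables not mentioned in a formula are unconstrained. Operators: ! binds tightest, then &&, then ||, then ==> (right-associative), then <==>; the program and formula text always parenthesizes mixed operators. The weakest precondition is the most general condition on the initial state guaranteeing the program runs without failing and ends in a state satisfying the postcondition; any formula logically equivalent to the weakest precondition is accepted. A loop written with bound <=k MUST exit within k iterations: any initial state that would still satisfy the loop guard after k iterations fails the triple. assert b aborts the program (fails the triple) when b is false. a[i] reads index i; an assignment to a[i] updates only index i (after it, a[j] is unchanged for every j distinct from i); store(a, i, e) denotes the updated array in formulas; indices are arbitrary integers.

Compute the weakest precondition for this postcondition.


Working backward. After the program, d == 8 must hold.
Before assert 3*d >= -3 <==> a[3] + d - 2 < 6: (3*d >= -3 <==> a[3] + d < 8) && d == 8
Before d := z: (3*z >= -3 <==> a[3] + z < 8) && z == 8
Before a[z] := 3*d - d - 5: (3*z >= -3 <==> store(a, z, 2*d - 5)[3] + z < 8) && z == 8
Then branch requires (2*d != -8 ==> z == -1) && (3*z >= -3 <==> store(a, z, 2*d - 5)[3] + z < 8) && z == 8; else branch requires (3*z >= 21 <==> store(a, z - 8, 2*z - 29)[3] + z < 16) && z == 16.
Before the if: ((d >= -7 && 3*a[1] >= -10) ==> ((2*d != -8 ==> z == -1) && (3*z >= -3 <==> store(a, z, 2*d - 5)[3] + z < 8) && z == 8)) && ((!(d >= -7 && 3*a[1] >= -10)) ==> ((3*z >= 21 <==> store(a, z - 8, 2*z - 29)[3] + z < 16) && z == 16))
Answer: WP = ((d >= -7 && 3*a[1] >= -10) ==> ((2*d != -8 ==> z == -1) && (3*z >= -3 <==> store(a, z, 2*d - 5)[3] + z < 8) && z == 8)) && ((!(d >= -7 && 3*a[1] >= -10)) ==> ((3*z >= 21 <==> store(a, z - 8, 2*z - 29)[3] + z < 16) && z == 16))


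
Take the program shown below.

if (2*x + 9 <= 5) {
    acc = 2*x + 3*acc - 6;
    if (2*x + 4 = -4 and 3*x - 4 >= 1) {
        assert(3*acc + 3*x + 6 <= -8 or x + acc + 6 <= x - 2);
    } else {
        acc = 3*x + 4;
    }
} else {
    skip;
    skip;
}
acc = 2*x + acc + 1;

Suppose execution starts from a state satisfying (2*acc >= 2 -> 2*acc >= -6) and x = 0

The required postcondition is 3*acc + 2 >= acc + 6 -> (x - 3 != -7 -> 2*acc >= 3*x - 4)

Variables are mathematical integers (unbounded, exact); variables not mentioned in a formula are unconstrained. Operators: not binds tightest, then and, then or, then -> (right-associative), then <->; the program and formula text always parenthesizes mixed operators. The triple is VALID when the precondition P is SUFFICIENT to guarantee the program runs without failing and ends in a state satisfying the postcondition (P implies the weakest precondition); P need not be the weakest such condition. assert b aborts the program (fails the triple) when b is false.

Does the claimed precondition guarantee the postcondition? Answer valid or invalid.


Working backward. After the program, the postcondition 3*acc + 2 >= acc + 6 -> (x - 3 != -7 -> 2*acc >= 3*x - 4) must hold; in canonical form it is 2*acc >= 4 -> (x != -4 -> 2*acc >= 3*x - 4).
Before acc := 2*x + acc + 1: 2*acc + 4*x >= 2 -> (x != -4 -> 2*acc + x >= -6)
Then branch requires ((2*x = -8 and 3*x >= 5) -> ((9*acc + 9*x <= 4 or 3*acc + 2*x <= -2) and (6*acc + 8*x >= 14 -> (x != -4 -> 6*acc + 5*x >= 6)))) and ((not (2*x = -8 and 3*x >= 5)) -> (10*x >= -6 -> (x != -4 -> 7*x >= -14))); else branch requires 2*acc + 4*x >= 2 -> (x != -4 -> 2*acc + x >= -6).
Before the if: (2*x <= -4 -> (((2*x = -8 and 3*x >= 5) -> ((9*acc + 9*x <= 4 or 3*acc + 2*x <= -2) and (6*acc + 8*x >= 14 -> (x != -4 -> 6*acc + 5*x >= 6)))) and ((not (2*x = -8 and 3*x >= 5)) -> (10*x >= -6 -> (x != -4 -> 7*x >= -14))))) and ((not (2*x <= -4)) -> (2*acc + 4*x >= 2 -> (x != -4 -> 2*acc + x >= -6)))
The weakest precondition is (2*x <= -4 -> (((2*x = -8 and 3*x >= 5) -> ((9*acc + 9*x <= 4 or 3*acc + 2*x <= -2) and (6*acc + 8*x >= 14 -> (x != -4 -> 6*acc + 5*x >= 6)))) and ((not (2*x = -8 and 3*x >= 5)) -> (10*x >= -6 -> (x != -4 -> 7*x >= -14))))) and ((not (2*x <= -4)) -> (2*acc + 4*x >= 2 -> (x != -4 -> 2*acc + x >= -6))).
Check whether (2*acc >= 2 -> 2*acc >= -6) and x = 0 implies it.
Every state satisfying the precondition satisfies the weakest precondition: the implication holds.
Answer: valid


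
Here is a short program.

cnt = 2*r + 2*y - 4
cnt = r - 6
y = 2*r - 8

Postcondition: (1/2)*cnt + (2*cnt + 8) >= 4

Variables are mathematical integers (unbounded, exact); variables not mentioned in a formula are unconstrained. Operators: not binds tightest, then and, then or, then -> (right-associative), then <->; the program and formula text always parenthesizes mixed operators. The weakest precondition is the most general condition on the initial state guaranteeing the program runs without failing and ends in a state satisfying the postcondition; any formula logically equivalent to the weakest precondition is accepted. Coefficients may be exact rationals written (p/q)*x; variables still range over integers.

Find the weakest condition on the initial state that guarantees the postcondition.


Working backward. After the program, the postcondition (1/2)*cnt + (2*cnt + 8) >= 4 must hold; in canonical form it is (5/2)*cnt >= -4.
Before y := 2*r - 8: (5/2)*cnt >= -4
Before cnt := r - 6: (5/2)*r >= 11
Before cnt := 2*r + 2*y - 4: (5/2)*r >= 11
Answer: WP = (5/2)*r >= 11


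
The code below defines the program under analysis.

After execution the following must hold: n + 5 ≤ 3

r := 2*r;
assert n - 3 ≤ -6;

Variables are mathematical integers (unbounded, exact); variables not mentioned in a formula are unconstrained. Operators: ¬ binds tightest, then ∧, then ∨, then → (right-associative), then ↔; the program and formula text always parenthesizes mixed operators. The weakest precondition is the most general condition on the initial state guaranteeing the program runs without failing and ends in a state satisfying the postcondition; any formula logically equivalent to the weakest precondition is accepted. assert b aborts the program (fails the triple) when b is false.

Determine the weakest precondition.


Working backward. After the program, the postcondition n + 5 ≤ 3 must hold; in canonical form it is n ≤ -2.
Before assert n - 3 ≤ -6: n ≤ -3 ∧ n ≤ -2
Before r := 2*r: n ≤ -3 ∧ n ≤ -2
Answer: WP = n ≤ -3 ∧ n ≤ -2


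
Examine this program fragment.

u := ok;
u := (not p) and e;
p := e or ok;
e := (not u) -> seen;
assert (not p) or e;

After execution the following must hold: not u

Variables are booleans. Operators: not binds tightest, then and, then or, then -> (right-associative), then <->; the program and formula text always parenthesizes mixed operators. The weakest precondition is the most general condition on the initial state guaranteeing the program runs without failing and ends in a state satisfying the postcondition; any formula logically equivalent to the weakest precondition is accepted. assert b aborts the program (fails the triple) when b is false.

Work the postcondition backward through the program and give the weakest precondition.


Working backward. After the program, not u must hold.
Before assert (not p) or e: ((not p) or e) and (not u)
Before e := (not u) -> seen: ((not p) or ((not u) -> seen)) and (not u)
Before p := e or ok: ((not (e or ok)) or ((not u) -> seen)) and (not u)
Before u := (not p) and e: ((not (e or ok)) or ((not ((not p) and e)) -> seen)) and (not ((not p) and e))
Before u := ok: ((not (e or ok)) or ((not ((not p) and e)) -> seen)) and (not ((not p) and e))
Answer: WP = ((not (e or ok)) or ((not ((not p) and e)) -> seen)) and (not ((not p) and e))


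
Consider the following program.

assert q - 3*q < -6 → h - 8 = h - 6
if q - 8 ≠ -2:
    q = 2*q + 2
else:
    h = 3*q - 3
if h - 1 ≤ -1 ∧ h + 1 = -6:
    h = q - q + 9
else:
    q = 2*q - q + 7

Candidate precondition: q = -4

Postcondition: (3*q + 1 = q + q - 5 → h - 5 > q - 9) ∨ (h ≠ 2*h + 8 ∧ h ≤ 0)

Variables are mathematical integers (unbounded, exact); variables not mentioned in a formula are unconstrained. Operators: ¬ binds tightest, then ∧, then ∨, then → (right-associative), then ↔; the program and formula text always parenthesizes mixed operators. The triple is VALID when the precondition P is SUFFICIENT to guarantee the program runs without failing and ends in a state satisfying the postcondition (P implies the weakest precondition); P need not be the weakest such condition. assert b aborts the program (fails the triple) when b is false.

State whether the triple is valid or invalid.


Working backward. After the program, the postcondition (3*q + 1 = q + q - 5 → h - 5 > q - 9) ∨ (h ≠ 2*h + 8 ∧ h ≤ 0) must hold; in canonical form it is (q = -6 → h > q - 4) ∨ (h ≠ -8 ∧ h ≤ 0).
Then branch requires q = -6 → q < 13; else branch requires (q = -13 → h > q + 3) ∨ (h ≠ -8 ∧ h ≤ 0).
Before the if: ((h ≤ 0 ∧ h = -7) → (q = -6 → q < 13)) ∧ ((¬(h ≤ 0 ∧ h = -7)) → ((q = -13 → h > q + 3) ∨ (h ≠ -8 ∧ h ≤ 0)))
Then branch requires ((h ≤ 0 ∧ h = -7) → (2*q = -8 → 2*q < 11)) ∧ ((¬(h ≤ 0 ∧ h = -7)) → ((2*q = -15 → h > 2*q + 5) ∨ (h ≠ -8 ∧ h ≤ 0))); else branch requires ((3*q ≤ 3 ∧ 3*q = -4) → (q = -6 → q < 13)) ∧ ((¬(3*q ≤ 3 ∧ 3*q = -4)) → ((q = -13 → 2*q > 6) ∨ (3*q ≠ -5 ∧ 3*q ≤ 3))).
Before the if: (q ≠ 6 → (((h ≤ 0 ∧ h = -7) → (2*q = -8 → 2*q < 11)) ∧ ((¬(h ≤ 0 ∧ h = -7)) → ((2*q = -15 → h > 2*q + 5) ∨ (h ≠ -8 ∧ h ≤ 0))))) ∧ ((¬(q ≠ 6)) → (((3*q ≤ 3 ∧ 3*q = -4) → (q = -6 → q < 13)) ∧ ((¬(3*q ≤ 3 ∧ 3*q = -4)) → ((q = -13 → 2*q > 6) ∨ (3*q ≠ -5 ∧ 3*q ≤ 3)))))
Before assert q - 3*q < -6 → h - 8 = h - 6: (¬(2*q > 6)) ∧ (q ≠ 6 → (((h ≤ 0 ∧ h = -7) → (2*q = -8 → 2*q < 11)) ∧ ((¬(h ≤ 0 ∧ h = -7)) → ((2*q = -15 → h > 2*q + 5) ∨ (h ≠ -8 ∧ h ≤ 0))))) ∧ ((¬(q ≠ 6)) → (((3*q ≤ 3 ∧ 3*q = -4) → (q = -6 → q < 13)) ∧ ((¬(3*q ≤ 3 ∧ 3*q = -4)) → ((q = -13 → 2*q > 6) ∨ (3*q ≠ -5 ∧ 3*q ≤ 3)))))
The weakest precondition is (¬(2*q > 6)) ∧ (q ≠ 6 → (((h ≤ 0 ∧ h = -7) → (2*q = -8 → 2*q < 11)) ∧ ((¬(h ≤ 0 ∧ h = -7)) → ((2*q = -15 → h > 2*q + 5) ∨ (h ≠ -8 ∧ h ≤ 0))))) ∧ ((¬(q ≠ 6)) → (((3*q ≤ 3 ∧ 3*q = -4) → (q = -6 → q < 13)) ∧ ((¬(3*q ≤ 3 ∧ 3*q = -4)) → ((q = -13 → 2*q > 6) ∨ (3*q ≠ -5 ∧ 3*q ≤ 3))))).
Check whether q = -4 implies it.
Every state satisfying the precondition satisfies the weakest precondition: the implication holds.
Answer: valid


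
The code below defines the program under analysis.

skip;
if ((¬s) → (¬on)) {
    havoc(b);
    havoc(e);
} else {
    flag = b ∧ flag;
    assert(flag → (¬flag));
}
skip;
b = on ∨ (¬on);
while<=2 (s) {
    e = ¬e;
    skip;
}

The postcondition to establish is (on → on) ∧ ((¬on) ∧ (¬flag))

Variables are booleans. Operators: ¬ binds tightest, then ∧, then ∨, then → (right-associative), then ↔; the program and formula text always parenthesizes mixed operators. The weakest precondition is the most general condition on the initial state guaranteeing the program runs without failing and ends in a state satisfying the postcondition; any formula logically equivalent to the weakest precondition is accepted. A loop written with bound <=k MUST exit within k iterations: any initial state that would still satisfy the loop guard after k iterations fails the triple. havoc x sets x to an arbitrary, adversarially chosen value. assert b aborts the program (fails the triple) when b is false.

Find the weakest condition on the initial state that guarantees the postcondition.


Working backward. After the program, the postcondition (on → on) ∧ ((¬on) ∧ (¬flag)) must hold; in canonical form it is (¬on) ∧ (¬flag).
Before the loop (bound <=2), unroll the exhaustion recursion (WP_0 = exit-now case; WP_j = one more guarded iteration, up to j = 2):
  WP_0: (¬s) ∧ (¬on) ∧ (¬flag)
  WP_1: (s → ((¬s) ∧ (¬on) ∧ (¬flag))) ∧ ((¬s) → ((¬on) ∧ (¬flag)))
  WP_2: (s → ((s → ((¬s) ∧ (¬on) ∧ (¬flag))) ∧ ((¬s) → ((¬on) ∧ (¬flag))))) ∧ ((¬s) → ((¬on) ∧ (¬flag)))
So before the loop: (s → ((s → ((¬s) ∧ (¬on) ∧ (¬flag))) ∧ ((¬s) → ((¬on) ∧ (¬flag))))) ∧ ((¬s) → ((¬on) ∧ (¬flag)))
Before b := on ∨ (¬on): (s → ((s → ((¬s) ∧ (¬on) ∧ (¬flag))) ∧ ((¬s) → ((¬on) ∧ (¬flag))))) ∧ ((¬s) → ((¬on) ∧ (¬flag)))
Before skip: (s → ((s → ((¬s) ∧ (¬on) ∧ (¬flag))) ∧ ((¬s) → ((¬on) ∧ (¬flag))))) ∧ ((¬s) → ((¬on) ∧ (¬flag)))
Then branch requires (s → ((s → ((¬s) ∧ (¬on) ∧ (¬flag))) ∧ ((¬s) → ((¬on) ∧ (¬flag))))) ∧ ((¬s) → ((¬on) ∧ (¬flag))); else branch requires ((b ∧ flag) → (¬(b ∧ flag))) ∧ (s → ((s → ((¬s) ∧ (¬on) ∧ (¬(b ∧ flag)))) ∧ ((¬s) → ((¬on) ∧ (¬(b ∧ flag)))))) ∧ ((¬s) → ((¬on) ∧ (¬(b ∧ flag)))).
Before the if: (((¬s) → (¬on)) → ((s → ((s → ((¬s) ∧ (¬on) ∧ (¬flag))) ∧ ((¬s) → ((¬on) ∧ (¬flag))))) ∧ ((¬s) → ((¬on) ∧ (¬flag))))) ∧ ((¬((¬s) → (¬on))) → (((b ∧ flag) → (¬(b ∧ flag))) ∧ (s → ((s → ((¬s) ∧ (¬on) ∧ (¬(b ∧ flag)))) ∧ ((¬s) → ((¬on) ∧ (¬(b ∧ flag)))))) ∧ ((¬s) → ((¬on) ∧ (¬(b ∧ flag))))))
Before skip: (((¬s) → (¬on)) → ((s → ((s → ((¬s) ∧ (¬on) ∧ (¬flag))) ∧ ((¬s) → ((¬on) ∧ (¬flag))))) ∧ ((¬s) → ((¬on) ∧ (¬flag))))) ∧ ((¬((¬s) → (¬on))) → (((b ∧ flag) → (¬(b ∧ flag))) ∧ (s → ((s → ((¬s) ∧ (¬on) ∧ (¬(b ∧ flag)))) ∧ ((¬s) → ((¬on) ∧ (¬(b ∧ flag)))))) ∧ ((¬s) → ((¬on) ∧ (¬(b ∧ flag))))))
Answer: WP = (((¬s) → (¬on)) → ((s → ((s → ((¬s) ∧ (¬on) ∧ (¬flag))) ∧ ((¬s) → ((¬on) ∧ (¬flag))))) ∧ ((¬s) → ((¬on) ∧ (¬flag))))) ∧ ((¬((¬s) → (¬on))) → (((b ∧ flag) → (¬(b ∧ flag))) ∧ (s → ((s → ((¬s) ∧ (¬on) ∧ (¬(b ∧ flag)))) ∧ ((¬s) → ((¬on) ∧ (¬(b ∧ flag)))))) ∧ ((¬s) → ((¬on) ∧ (¬(b ∧ flag))))))


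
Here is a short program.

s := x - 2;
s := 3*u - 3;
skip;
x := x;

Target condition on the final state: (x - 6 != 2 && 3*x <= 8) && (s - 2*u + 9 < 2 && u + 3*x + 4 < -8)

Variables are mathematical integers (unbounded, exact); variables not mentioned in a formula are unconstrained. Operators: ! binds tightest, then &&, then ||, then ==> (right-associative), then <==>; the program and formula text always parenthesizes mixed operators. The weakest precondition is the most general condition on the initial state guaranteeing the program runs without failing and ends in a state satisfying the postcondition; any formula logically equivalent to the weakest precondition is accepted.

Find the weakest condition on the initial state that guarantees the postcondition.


Working backward. After the program, the postcondition (x - 6 != 2 && 3*x <= 8) && (s - 2*u + 9 < 2 && u + 3*x + 4 < -8) must hold; in canonical form it is x != 8 && 3*x <= 8 && s < 2*u - 7 && u + 3*x < -12.
Before x := x: x != 8 && 3*x <= 8 && s < 2*u - 7 && u + 3*x < -12
Before skip: x != 8 && 3*x <= 8 && s < 2*u - 7 && u + 3*x < -12
Before s := 3*u - 3: x != 8 && 3*x <= 8 && u < -4 && u + 3*x < -12
Before s := x - 2: x != 8 && 3*x <= 8 && u < -4 && u + 3*x < -12
Answer: WP = x != 8 && 3*x <= 8 && u < -4 && u + 3*x < -12


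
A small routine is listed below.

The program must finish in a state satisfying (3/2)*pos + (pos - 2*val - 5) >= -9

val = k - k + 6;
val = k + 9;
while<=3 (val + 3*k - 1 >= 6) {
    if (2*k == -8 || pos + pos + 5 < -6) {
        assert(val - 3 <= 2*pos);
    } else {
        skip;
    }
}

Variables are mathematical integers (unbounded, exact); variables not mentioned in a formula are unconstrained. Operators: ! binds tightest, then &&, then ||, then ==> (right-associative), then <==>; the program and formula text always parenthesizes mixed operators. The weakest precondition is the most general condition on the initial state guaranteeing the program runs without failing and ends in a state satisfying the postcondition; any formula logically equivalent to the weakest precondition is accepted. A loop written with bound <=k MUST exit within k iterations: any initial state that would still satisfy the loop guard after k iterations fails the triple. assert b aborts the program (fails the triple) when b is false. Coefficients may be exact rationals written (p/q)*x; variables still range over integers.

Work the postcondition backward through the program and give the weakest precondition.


Working backward. After the program, the postcondition (3/2)*pos + (pos - 2*val - 5) >= -9 must hold; in canonical form it is (5/2)*pos >= 2*val - 4.
Before the loop (bound <=3), unroll the exhaustion recursion (WP_0 = exit-now case; WP_j = one more guarded iteration, up to j = 3):
  WP_0: (!(3*k + val >= 7)) && (5/2)*pos >= 2*val - 4
  WP_1: (3*k + val >= 7 ==> (((2*k == -8 || 2*pos < -11) ==> (val <= 2*pos + 3 && (!(3*k + val >= 7)) && (5/2)*pos >= 2*val - 4)) && ((!(2*k == -8 || 2*pos < -11)) ==> ((!(3*k + val >= 7)) && (5/2)*pos >= 2*val - 4)))) && ((!(3*k + val >= 7)) ==> (5/2)*pos >= 2*val - 4)
  WP_2: (3*k + val >= 7 ==> (((2*k == -8 || 2*pos < -11) ==> (val <= 2*pos + 3 && (3*k + val >= 7 ==> (((2*k == -8 || 2*pos < -11) ==> (val <= 2*pos + 3 && (!(3*k + val >= 7)) && (5/2)*pos >= 2*val - 4)) && ((!(2*k == -8 || 2*pos < -11)) ==> ((!(3*k + val >= 7)) && (5/2)*pos >= 2*val - 4)))) && ((!(3*k + val >= 7)) ==> (5/2)*pos >= 2*val - 4))) && ((!(2*k == -8 || 2*pos < -11)) ==> ((3*k + val >= 7 ==> (((2*k == -8 || 2*pos < -11) ==> (val <= 2*pos + 3 && (!(3*k + val >= 7)) && (5/2)*pos >= 2*val - 4)) && ((!(2*k == -8 || 2*pos < -11)) ==> ((!(3*k + val >= 7)) && (5/2)*pos >= 2*val - 4)))) && ((!(3*k + val >= 7)) ==> (5/2)*pos >= 2*val - 4))))) && ((!(3*k + val >= 7)) ==> (5/2)*pos >= 2*val - 4)
  WP_3: (3*k + val >= 7 ==> (((2*k == -8 || 2*pos < -11) ==> (val <= 2*pos + 3 && (3*k + val >= 7 ==> (((2*k == -8 || 2*pos < -11) ==> (val <= 2*pos + 3 && (3*k + val >= 7 ==> (((2*k == -8 || 2*pos < -11) ==> (val <= 2*pos + 3 && (!(3*k + val >= 7)) && (5/2)*pos >= 2*val - 4)) && ((!(2*k == -8 || 2*pos < -11)) ==> ((!(3*k + val >= 7)) && (5/2)*pos >= 2*val - 4)))) && ((!(3*k + val >= 7)) ==> (5/2)*pos >= 2*val - 4))) && ((!(2*k == -8 || 2*pos < -11)) ==> ((3*k + val >= 7 ==> (((2*k == -8 || 2*pos < -11) ==> (val <= 2*pos + 3 && (!(3*k + val >= 7)) && (5/2)*pos >= 2*val - 4)) && ((!(2*k == -8 || 2*pos < -11)) ==> ((!(3*k + val >= 7)) && (5/2)*pos >= 2*val - 4)))) && ((!(3*k + val >= 7)) ==> (5/2)*pos >= 2*val - 4))))) && ((!(3*k + val >= 7)) ==> (5/2)*pos >= 2*val - 4))) && ((!(2*k == -8 || 2*pos < -11)) ==> ((3*k + val >= 7 ==> (((2*k == -8 || 2*pos < -11) ==> (val <= 2*pos + 3 && (3*k + val >= 7 ==> (((2*k == -8 || 2*pos < -11) ==> (val <= 2*pos + 3 && (!(3*k + val >= 7)) && (5/2)*pos >= 2*val - 4)) && ((!(2*k == -8 || 2*pos < -11)) ==> ((!(3*k + val >= 7)) && (5/2)*pos >= 2*val - 4)))) && ((!(3*k + val >= 7)) ==> (5/2)*pos >= 2*val - 4))) && ((!(2*k == -8 || 2*pos < -11)) ==> ((3*k + val >= 7 ==> (((2*k == -8 || 2*pos < -11) ==> (val <= 2*pos + 3 && (!(3*k + val >= 7)) && (5/2)*pos >= 2*val - 4)) && ((!(2*k == -8 || 2*pos < -11)) ==> ((!(3*k + val >= 7)) && (5/2)*pos >= 2*val - 4)))) && ((!(3*k + val >= 7)) ==> (5/2)*pos >= 2*val - 4))))) && ((!(3*k + val >= 7)) ==> (5/2)*pos >= 2*val - 4))))) && ((!(3*k + val >= 7)) ==> (5/2)*pos >= 2*val - 4)
So before the loop: (3*k + val >= 7 ==> (((2*k == -8 || 2*pos < -11) ==> (val <= 2*pos + 3 && (3*k + val >= 7 ==> (((2*k == -8 || 2*pos < -11) ==> (val <= 2*pos + 3 && (3*k + val >= 7 ==> (((2*k == -8 || 2*pos < -11) ==> (val <= 2*pos + 3 && (!(3*k + val >= 7)) && (5/2)*pos >= 2*val - 4)) && ((!(2*k == -8 || 2*pos < -11)) ==> ((!(3*k + val >= 7)) && (5/2)*pos >= 2*val - 4)))) && ((!(3*k + val >= 7)) ==> (5/2)*pos >= 2*val - 4))) && ((!(2*k == -8 || 2*pos < -11)) ==> ((3*k + val >= 7 ==> (((2*k == -8 || 2*pos < -11) ==> (val <= 2*pos + 3 && (!(3*k + val >= 7)) && (5/2)*pos >= 2*val - 4)) && ((!(2*k == -8 || 2*pos < -11)) ==> ((!(3*k + val >= 7)) && (5/2)*pos >= 2*val - 4)))) && ((!(3*k + val >= 7)) ==> (5/2)*pos >= 2*val - 4))))) && ((!(3*k + val >= 7)) ==> (5/2)*pos >= 2*val - 4))) && ((!(2*k == -8 || 2*pos < -11)) ==> ((3*k + val >= 7 ==> (((2*k == -8 || 2*pos < -11) ==> (val <= 2*pos + 3 && (3*k + val >= 7 ==> (((2*k == -8 || 2*pos < -11) ==> (val <= 2*pos + 3 && (!(3*k + val >= 7)) && (5/2)*pos >= 2*val - 4)) && ((!(2*k == -8 || 2*pos < -11)) ==> ((!(3*k + val >= 7)) && (5/2)*pos >= 2*val - 4)))) && ((!(3*k + val >= 7)) ==> (5/2)*pos >= 2*val - 4))) && ((!(2*k == -8 || 2*pos < -11)) ==> ((3*k + val >= 7 ==> (((2*k == -8 || 2*pos < -11) ==> (val <= 2*pos + 3 && (!(3*k + val >= 7)) && (5/2)*pos >= 2*val - 4)) && ((!(2*k == -8 || 2*pos < -11)) ==> ((!(3*k + val >= 7)) && (5/2)*pos >= 2*val - 4)))) && ((!(3*k + val >= 7)) ==> (5/2)*pos >= 2*val - 4))))) && ((!(3*k + val >= 7)) ==> (5/2)*pos >= 2*val - 4))))) && ((!(3*k + val >= 7)) ==> (5/2)*pos >= 2*val - 4)
Before val := k + 9: (4*k >= -2 ==> (((2*k == -8 || 2*pos < -11) ==> (k <= 2*pos - 6 && (4*k >= -2 ==> (((2*k == -8 || 2*pos < -11) ==> (k <= 2*pos - 6 && (4*k >= -2 ==> (((2*k == -8 || 2*pos < -11) ==> (k <= 2*pos - 6 && (!(4*k >= -2)) && (5/2)*pos >= 2*k + 14)) && ((!(2*k == -8 || 2*pos < -11)) ==> ((!(4*k >= -2)) && (5/2)*pos >= 2*k + 14)))) && ((!(4*k >= -2)) ==> (5/2)*pos >= 2*k + 14))) && ((!(2*k == -8 || 2*pos < -11)) ==> ((4*k >= -2 ==> (((2*k == -8 || 2*pos < -11) ==> (k <= 2*pos - 6 && (!(4*k >= -2)) && (5/2)*pos >= 2*k + 14)) && ((!(2*k == -8 || 2*pos < -11)) ==> ((!(4*k >= -2)) && (5/2)*pos >= 2*k + 14)))) && ((!(4*k >= -2)) ==> (5/2)*pos >= 2*k + 14))))) && ((!(4*k >= -2)) ==> (5/2)*pos >= 2*k + 14))) && ((!(2*k == -8 || 2*pos < -11)) ==> ((4*k >= -2 ==> (((2*k == -8 || 2*pos < -11) ==> (k <= 2*pos - 6 && (4*k >= -2 ==> (((2*k == -8 || 2*pos < -11) ==> (k <= 2*pos - 6 && (!(4*k >= -2)) && (5/2)*pos >= 2*k + 14)) && ((!(2*k == -8 || 2*pos < -11)) ==> ((!(4*k >= -2)) && (5/2)*pos >= 2*k + 14)))) && ((!(4*k >= -2)) ==> (5/2)*pos >= 2*k + 14))) && ((!(2*k == -8 || 2*pos < -11)) ==> ((4*k >= -2 ==> (((2*k == -8 || 2*pos < -11) ==> (k <= 2*pos - 6 && (!(4*k >= -2)) && (5/2)*pos >= 2*k + 14)) && ((!(2*k == -8 || 2*pos < -11)) ==> ((!(4*k >= -2)) && (5/2)*pos >= 2*k + 14)))) && ((!(4*k >= -2)) ==> (5/2)*pos >= 2*k + 14))))) && ((!(4*k >= -2)) ==> (5/2)*pos >= 2*k + 14))))) && ((!(4*k >= -2)) ==> (5/2)*pos >= 2*k + 14)
Before val := k - k + 6: (4*k >= -2 ==> (((2*k == -8 || 2*pos < -11) ==> (k <= 2*pos - 6 && (4*k >= -2 ==> (((2*k == -8 || 2*pos < -11) ==> (k <= 2*pos - 6 && (4*k >= -2 ==> (((2*k == -8 || 2*pos < -11) ==> (k <= 2*pos - 6 && (!(4*k >= -2)) && (5/2)*pos >= 2*k + 14)) && ((!(2*k == -8 || 2*pos < -11)) ==> ((!(4*k >= -2)) && (5/2)*pos >= 2*k + 14)))) && ((!(4*k >= -2)) ==> (5/2)*pos >= 2*k + 14))) && ((!(2*k == -8 || 2*pos < -11)) ==> ((4*k >= -2 ==> (((2*k == -8 || 2*pos < -11) ==> (k <= 2*pos - 6 && (!(4*k >= -2)) && (5/2)*pos >= 2*k + 14)) && ((!(2*k == -8 || 2*pos < -11)) ==> ((!(4*k >= -2)) && (5/2)*pos >= 2*k + 14)))) && ((!(4*k >= -2)) ==> (5/2)*pos >= 2*k + 14))))) && ((!(4*k >= -2)) ==> (5/2)*pos >= 2*k + 14))) && ((!(2*k == -8 || 2*pos < -11)) ==> ((4*k >= -2 ==> (((2*k == -8 || 2*pos < -11) ==> (k <= 2*pos - 6 && (4*k >= -2 ==> (((2*k == -8 || 2*pos < -11) ==> (k <= 2*pos - 6 && (!(4*k >= -2)) && (5/2)*pos >= 2*k + 14)) && ((!(2*k == -8 || 2*pos < -11)) ==> ((!(4*k >= -2)) && (5/2)*pos >= 2*k + 14)))) && ((!(4*k >= -2)) ==> (5/2)*pos >= 2*k + 14))) && ((!(2*k == -8 || 2*pos < -11)) ==> ((4*k >= -2 ==> (((2*k == -8 || 2*pos < -11) ==> (k <= 2*pos - 6 && (!(4*k >= -2)) && (5/2)*pos >= 2*k + 14)) && ((!(2*k == -8 || 2*pos < -11)) ==> ((!(4*k >= -2)) && (5/2)*pos >= 2*k + 14)))) && ((!(4*k >= -2)) ==> (5/2)*pos >= 2*k + 14))))) && ((!(4*k >= -2)) ==> (5/2)*pos >= 2*k + 14))))) && ((!(4*k >= -2)) ==> (5/2)*pos >= 2*k + 14)
Answer: WP = (4*k >= -2 ==> (((2*k == -8 || 2*pos < -11) ==> (k <= 2*pos - 6 && (4*k >= -2 ==> (((2*k == -8 || 2*pos < -11) ==> (k <= 2*pos - 6 && (4*k >= -2 ==> (((2*k == -8 || 2*pos < -11) ==> (k <= 2*pos - 6 && (!(4*k >= -2)) && (5/2)*pos >= 2*k + 14)) && ((!(2*k == -8 || 2*pos < -11)) ==> ((!(4*k >= -2)) && (5/2)*pos >= 2*k + 14)))) && ((!(4*k >= -2)) ==> (5/2)*pos >= 2*k + 14))) && ((!(2*k == -8 || 2*pos < -11)) ==> ((4*k >= -2 ==> (((2*k == -8 || 2*pos < -11) ==> (k <= 2*pos - 6 && (!(4*k >= -2)) && (5/2)*pos >= 2*k + 14)) && ((!(2*k == -8 || 2*pos < -11)) ==> ((!(4*k >= -2)) && (5/2)*pos >= 2*k + 14)))) && ((!(4*k >= -2)) ==> (5/2)*pos >= 2*k + 14))))) && ((!(4*k >= -2)) ==> (5/2)*pos >= 2*k + 14))) && ((!(2*k == -8 || 2*pos < -11)) ==> ((4*k >= -2 ==> (((2*k == -8 || 2*pos < -11) ==> (k <= 2*pos - 6 && (4*k >= -2 ==> (((2*k == -8 || 2*pos < -11) ==> (k <= 2*pos - 6 && (!(4*k >= -2)) && (5/2)*pos >= 2*k + 14)) && ((!(2*k == -8 || 2*pos < -11)) ==> ((!(4*k >= -2)) && (5/2)*pos >= 2*k + 14)))) && ((!(4*k >= -2)) ==> (5/2)*pos >= 2*k + 14))) && ((!(2*k == -8 || 2*pos < -11)) ==> ((4*k >= -2 ==> (((2*k == -8 || 2*pos < -11) ==> (k <= 2*pos - 6 && (!(4*k >= -2)) && (5/2)*pos >= 2*k + 14)) && ((!(2*k == -8 || 2*pos < -11)) ==> ((!(4*k >= -2)) && (5/2)*pos >= 2*k + 14)))) && ((!(4*k >= -2)) ==> (5/2)*pos >= 2*k + 14))))) && ((!(4*k >= -2)) ==> (5/2)*pos >= 2*k + 14))))) && ((!(4*k >= -2)) ==> (5/2)*pos >= 2*k + 14)


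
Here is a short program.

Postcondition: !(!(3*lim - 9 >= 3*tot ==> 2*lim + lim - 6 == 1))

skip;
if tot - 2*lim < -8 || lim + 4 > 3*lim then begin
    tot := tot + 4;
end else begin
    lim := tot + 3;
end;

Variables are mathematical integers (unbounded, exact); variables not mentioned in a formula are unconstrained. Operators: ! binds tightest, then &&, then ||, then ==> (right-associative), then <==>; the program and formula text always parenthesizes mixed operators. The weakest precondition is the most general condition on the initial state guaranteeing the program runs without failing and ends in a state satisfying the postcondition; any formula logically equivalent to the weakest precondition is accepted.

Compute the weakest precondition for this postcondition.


Working backward. After the program, the postcondition !(!(3*lim - 9 >= 3*tot ==> 2*lim + lim - 6 == 1)) must hold; in canonical form it is 3*lim >= 3*tot + 9 ==> 3*lim == 7.
Then branch requires 3*lim >= 3*tot + 21 ==> 3*lim == 7; else branch requires 3*tot == -2.
Before the if: ((tot < 2*lim - 8 || 2*lim < 4) ==> (3*lim >= 3*tot + 21 ==> 3*lim == 7)) && ((!(tot < 2*lim - 8 || 2*lim < 4)) ==> 3*tot == -2)
Before skip: ((tot < 2*lim - 8 || 2*lim < 4) ==> (3*lim >= 3*tot + 21 ==> 3*lim == 7)) && ((!(tot < 2*lim - 8 || 2*lim < 4)) ==> 3*tot == -2)
Answer: WP = ((tot < 2*lim - 8 || 2*lim < 4) ==> (3*lim >= 3*tot + 21 ==> 3*lim == 7)) && ((!(tot < 2*lim - 8 || 2*lim < 4)) ==> 3*tot == -2)


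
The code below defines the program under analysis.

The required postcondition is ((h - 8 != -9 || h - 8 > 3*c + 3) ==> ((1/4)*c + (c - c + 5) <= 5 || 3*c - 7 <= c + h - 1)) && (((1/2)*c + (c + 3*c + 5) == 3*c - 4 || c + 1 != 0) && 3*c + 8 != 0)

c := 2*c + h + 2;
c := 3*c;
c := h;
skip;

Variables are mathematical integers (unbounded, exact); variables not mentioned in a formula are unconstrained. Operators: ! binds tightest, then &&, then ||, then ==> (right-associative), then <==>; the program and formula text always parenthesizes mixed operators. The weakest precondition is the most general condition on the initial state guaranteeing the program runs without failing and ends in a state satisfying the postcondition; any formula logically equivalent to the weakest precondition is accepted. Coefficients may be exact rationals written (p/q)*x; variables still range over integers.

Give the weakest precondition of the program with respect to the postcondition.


Working backward. After the program, the postcondition ((h - 8 != -9 || h - 8 > 3*c + 3) ==> ((1/4)*c + (c - c + 5) <= 5 || 3*c - 7 <= c + h - 1)) && (((1/2)*c + (c + 3*c + 5) == 3*c - 4 || c + 1 != 0) && 3*c + 8 != 0) must hold; in canonical form it is ((h != -1 || h > 3*c + 11) ==> ((1/4)*c <= 0 || 2*c <= h + 6)) && ((3/2)*c == -9 || c != -1) && 3*c != -8.
Before skip: ((h != -1 || h > 3*c + 11) ==> ((1/4)*c <= 0 || 2*c <= h + 6)) && ((3/2)*c == -9 || c != -1) && 3*c != -8
Before c := h: ((h != -1 || 2*h < -11) ==> ((1/4)*h <= 0 || h <= 6)) && ((3/2)*h == -9 || h != -1) && 3*h != -8
Before c := 3*c: ((h != -1 || 2*h < -11) ==> ((1/4)*h <= 0 || h <= 6)) && ((3/2)*h == -9 || h != -1) && 3*h != -8
Before c := 2*c + h + 2: ((h != -1 || 2*h < -11) ==> ((1/4)*h <= 0 || h <= 6)) && ((3/2)*h == -9 || h != -1) && 3*h != -8
Answer: WP = ((h != -1 || 2*h < -11) ==> ((1/4)*h <= 0 || h <= 6)) && ((3/2)*h == -9 || h != -1) && 3*h != -8


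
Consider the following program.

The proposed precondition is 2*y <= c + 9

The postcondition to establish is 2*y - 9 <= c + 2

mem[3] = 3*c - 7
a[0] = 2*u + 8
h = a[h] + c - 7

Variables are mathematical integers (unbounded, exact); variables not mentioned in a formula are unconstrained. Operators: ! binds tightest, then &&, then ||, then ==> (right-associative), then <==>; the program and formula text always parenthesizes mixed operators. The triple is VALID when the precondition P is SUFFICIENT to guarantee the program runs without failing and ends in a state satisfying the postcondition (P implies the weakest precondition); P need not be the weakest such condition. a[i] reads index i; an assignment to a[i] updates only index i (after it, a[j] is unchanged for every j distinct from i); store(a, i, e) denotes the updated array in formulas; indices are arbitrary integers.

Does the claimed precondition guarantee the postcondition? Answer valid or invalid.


Working backward. After the program, the postcondition 2*y - 9 <= c + 2 must hold; in canonical form it is 2*y <= c + 11.
Before h := a[h] + c - 7: 2*y <= c + 11
Before a[0] := 2*u + 8: 2*y <= c + 11
Before mem[3] := 3*c - 7: 2*y <= c + 11
The weakest precondition is 2*y <= c + 11.
Check whether 2*y <= c + 9 implies it.
Every state satisfying the precondition satisfies the weakest precondition: the implication holds.
Answer: valid


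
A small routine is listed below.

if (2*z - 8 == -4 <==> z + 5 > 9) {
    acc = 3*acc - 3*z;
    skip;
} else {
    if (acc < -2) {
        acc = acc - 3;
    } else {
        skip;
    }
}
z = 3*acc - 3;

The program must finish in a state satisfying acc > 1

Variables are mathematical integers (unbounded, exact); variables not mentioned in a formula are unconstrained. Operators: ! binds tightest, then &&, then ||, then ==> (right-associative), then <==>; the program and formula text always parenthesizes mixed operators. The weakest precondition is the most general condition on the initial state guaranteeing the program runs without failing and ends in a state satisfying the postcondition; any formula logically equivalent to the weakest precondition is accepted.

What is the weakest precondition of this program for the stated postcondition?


Working backward. After the program, acc > 1 must hold.
Before z := 3*acc - 3: acc > 1
Then branch requires 3*acc > 3*z + 1; else branch requires (acc < -2 ==> acc > 4) && ((!(acc < -2)) ==> acc > 1).
Before the if: ((2*z == 4 <==> z > 4) ==> 3*acc > 3*z + 1) && ((!(2*z == 4 <==> z > 4)) ==> ((acc < -2 ==> acc > 4) && ((!(acc < -2)) ==> acc > 1)))
Answer: WP = ((2*z == 4 <==> z > 4) ==> 3*acc > 3*z + 1) && ((!(2*z == 4 <==> z > 4)) ==> ((acc < -2 ==> acc > 4) && ((!(acc < -2)) ==> acc > 1)))


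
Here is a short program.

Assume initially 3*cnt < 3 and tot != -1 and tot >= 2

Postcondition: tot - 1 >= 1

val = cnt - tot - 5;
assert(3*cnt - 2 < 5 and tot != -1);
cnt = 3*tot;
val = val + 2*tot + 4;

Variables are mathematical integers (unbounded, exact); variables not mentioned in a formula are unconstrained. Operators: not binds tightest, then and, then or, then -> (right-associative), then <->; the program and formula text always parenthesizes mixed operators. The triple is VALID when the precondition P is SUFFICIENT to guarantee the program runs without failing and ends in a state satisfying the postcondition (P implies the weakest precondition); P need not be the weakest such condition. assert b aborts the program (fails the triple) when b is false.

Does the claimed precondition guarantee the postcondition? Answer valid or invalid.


Working backward. After the program, the postcondition tot - 1 >= 1 must hold; in canonical form it is tot >= 2.
Before val := val + 2*tot + 4: tot >= 2
Before cnt := 3*tot: tot >= 2
Before assert 3*cnt - 2 < 5 and tot != -1: 3*cnt < 7 and tot != -1 and tot >= 2
Before val := cnt - tot - 5: 3*cnt < 7 and tot != -1 and tot >= 2
The weakest precondition is 3*cnt < 7 and tot != -1 and tot >= 2.
Check whether 3*cnt < 3 and tot != -1 and tot >= 2 implies it.
Every state satisfying the precondition satisfies the weakest precondition: the implication holds.
Answer: valid


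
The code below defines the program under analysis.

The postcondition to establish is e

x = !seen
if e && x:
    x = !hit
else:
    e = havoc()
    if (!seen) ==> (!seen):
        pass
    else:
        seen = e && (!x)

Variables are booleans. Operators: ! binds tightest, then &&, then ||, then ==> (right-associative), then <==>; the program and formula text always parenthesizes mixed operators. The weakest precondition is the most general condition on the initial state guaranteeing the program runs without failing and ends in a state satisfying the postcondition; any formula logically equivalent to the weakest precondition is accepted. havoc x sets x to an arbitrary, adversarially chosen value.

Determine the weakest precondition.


Working backward. After the program, e must hold.
Then branch requires e; else branch requires false.
Before the if: ((e && x) ==> e) && e && x
Before x := !seen: ((e && (!seen)) ==> e) && e && (!seen)
Answer: WP = ((e && (!seen)) ==> e) && e && (!seen)


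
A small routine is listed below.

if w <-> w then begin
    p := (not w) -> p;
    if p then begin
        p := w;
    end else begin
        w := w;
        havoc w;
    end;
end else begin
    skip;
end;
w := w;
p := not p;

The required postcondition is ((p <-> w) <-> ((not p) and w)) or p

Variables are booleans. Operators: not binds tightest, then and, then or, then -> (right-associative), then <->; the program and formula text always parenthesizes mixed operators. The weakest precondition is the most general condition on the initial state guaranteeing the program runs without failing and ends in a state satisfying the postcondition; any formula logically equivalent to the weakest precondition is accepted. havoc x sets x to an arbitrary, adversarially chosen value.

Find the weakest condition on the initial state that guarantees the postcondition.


Working backward. After the program, ((p <-> w) <-> ((not p) and w)) or p must hold.
Before p := not p: (((not p) <-> w) <-> (p and w)) or (not p)
Before w := w: (((not p) <-> w) <-> (p and w)) or (not p)
Then branch requires (((not w) -> p) -> ((((not w) <-> w) <-> w) or (not w))) and ((not ((not w) -> p)) -> ((((not ((not w) -> p)) <-> ((not w) -> p)) or (not ((not w) -> p))) and (not ((not w) -> p)))); else branch requires (((not p) <-> w) <-> (p and w)) or (not p).
Before the if: (((not w) -> p) -> ((((not w) <-> w) <-> w) or (not w))) and ((not ((not w) -> p)) -> ((((not ((not w) -> p)) <-> ((not w) -> p)) or (not ((not w) -> p))) and (not ((not w) -> p))))
Answer: WP = (((not w) -> p) -> ((((not w) <-> w) <-> w) or (not w))) and ((not ((not w) -> p)) -> ((((not ((not w) -> p)) <-> ((not w) -> p)) or (not ((not w) -> p))) and (not ((not w) -> p))))


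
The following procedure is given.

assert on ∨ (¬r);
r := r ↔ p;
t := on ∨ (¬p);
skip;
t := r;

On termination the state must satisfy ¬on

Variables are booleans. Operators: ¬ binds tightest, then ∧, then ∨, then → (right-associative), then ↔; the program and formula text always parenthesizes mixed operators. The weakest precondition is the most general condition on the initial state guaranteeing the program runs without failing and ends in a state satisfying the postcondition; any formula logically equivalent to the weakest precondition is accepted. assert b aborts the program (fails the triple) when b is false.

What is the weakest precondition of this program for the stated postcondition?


Working backward. After the program, ¬on must hold.
Before t := r: ¬on
Before skip: ¬on
Before t := on ∨ (¬p): ¬on
Before r := r ↔ p: ¬on
Before assert on ∨ (¬r): (on ∨ (¬r)) ∧ (¬on)
Answer: WP = (on ∨ (¬r)) ∧ (¬on)
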